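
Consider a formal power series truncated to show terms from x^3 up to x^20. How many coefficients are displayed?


From x^3 to x^20 inclusive, the count is 20 - 3 + 1 = 18.

18


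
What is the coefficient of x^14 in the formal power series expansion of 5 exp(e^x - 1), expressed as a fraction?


exp(e^x - 1) is the exponential generating function for the Bell numbers Bell_k: exp(e^x - 1) = sum_{k>=0} Bell_k x^k / k!.
So the coefficient of x^14 in 5 exp(e^x - 1) is 5 Bell_14 / 14!.
Computing: Bell_14 = 190899322 and 14! = 87178291200, giving
5 * 190899322/87178291200 = 95449661/8717829120.

95449661/8717829120


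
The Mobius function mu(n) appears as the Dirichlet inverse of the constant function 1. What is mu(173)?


173 = 173 (all distinct primes).
mu(173) = (-1)^1 = -1

-1


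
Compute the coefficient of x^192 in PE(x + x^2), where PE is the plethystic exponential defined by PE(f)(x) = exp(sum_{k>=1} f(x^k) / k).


With f(x) = x + x^2, the exponent is sum_{k>=1} (x^k + x^(2k)) / k = -ln(1 - x) - ln(1 - x^2). Exponentiating:
PE(x + x^2) = 1 / ((1 - x)(1 - x^2)).
This is the generating function for partitions of n into parts of size 1 or 2. The number of 2's can be any j in 0..96, and the rest are 1's, so
[x^192] = floor(192/2) + 1 = 97.

97


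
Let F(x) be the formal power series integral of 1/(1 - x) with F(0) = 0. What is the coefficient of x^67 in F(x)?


1/(1 - x) = sum_{k>=0} x^k. Integrating termwise and using F(0) = 0 gives
F(x) = sum_{k>=0} x^(k+1) / (k+1) = sum_{m>=1} x^m / m = -ln(1 - x).
So the coefficient of x^67 is 1/67 = 1/67.

1/67


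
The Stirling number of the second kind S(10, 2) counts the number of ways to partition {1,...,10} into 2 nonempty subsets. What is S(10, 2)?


Using the explicit formula S(n,k) = (1/k!) sum_{j=0}^{k} (-1)^(k-j) C(k,j) j^n:
S(10, 2) = 511
Equivalently, S(n,k) is n! times the coefficient of x^n in the EGF (e^x - 1)^k / k!.

511


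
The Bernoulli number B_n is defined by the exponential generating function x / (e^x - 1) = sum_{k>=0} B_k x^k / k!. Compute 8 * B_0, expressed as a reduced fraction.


Bernoulli numbers can also be computed recursively via B_0 = 1 and sum_{j=0}^{m} C(m+1, j) B_j = 0 for m >= 1. Odd-index Bernoulli numbers vanish for k >= 3.
Computing B_0 = 1, so 8 * B_0 = 8 * 1 = 8.

8


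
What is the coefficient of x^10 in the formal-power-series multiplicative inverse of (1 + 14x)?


The inverse is 1/(1 + 14x). Apply the geometric identity 1/(1 - y) = sum_{k>=0} y^k with y = -14x:
1/(1 + 14x) = sum_{k>=0} (-14)^k x^k.
So the coefficient of x^10 is (-14)^10 = 289254654976.

289254654976


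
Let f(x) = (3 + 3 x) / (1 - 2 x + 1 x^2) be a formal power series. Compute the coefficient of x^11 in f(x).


Write f(x) = sum_{k>=0} a_k x^k. Multiplying both sides by 1 - 2 x + 1 x^2 gives
(1 - 2 x + 1 x^2) sum_{k>=0} a_k x^k = 3 + 3 x.
Matching coefficients:
 x^0: a_0 = 3
 x^1: a_1 - 2 a_0 = 3  =>  a_1 = 2*3 + 3 = 9
 x^k (k >= 2): a_k = 2 a_{k-1} - 1 a_{k-2}.
Iterating: a_2 = 15, a_3 = 21, a_4 = 27, a_5 = 33, a_6 = 39, a_7 = 45, a_8 = 51, a_9 = 57, a_10 = 63, a_11 = 69.
So the coefficient of x^11 is 69.

69


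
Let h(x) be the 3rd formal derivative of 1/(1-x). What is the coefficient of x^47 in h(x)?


Differentiating 3 times: d^3/dx^3 [1/(1-x)] = 3!/(1-x)^4.
The expansion 1/(1-x)^4 = sum_{k>=0} C(k+3, 3) x^k, so the coefficient of x^n in 3!/(1-x)^4 is 3! * C(n+3, 3).
For n = 47: 6 * C(50, 3) = 6 * 19600 = 117600

117600


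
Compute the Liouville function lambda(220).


The Liouville function is lambda(k) = (-1)^Omega(k), where Omega(k) counts the prime factors of k with multiplicity.
Factoring: 220 = 2 * 2 * 5 * 11, so Omega(220) = 4.
lambda(220) = (-1)^4 = 1.

1


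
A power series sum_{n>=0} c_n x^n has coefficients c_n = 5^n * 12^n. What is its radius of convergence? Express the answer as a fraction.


By the root test (Cauchy-Hadamard), the radius is R = 1 / limsup_n |c_n|^(1/n).
Here |c_n|^(1/n) = (5^n * 12^n)^(1/n) = 5 * 12 = 60 for all n.
So R = 1/60 = 1/60.

1/60


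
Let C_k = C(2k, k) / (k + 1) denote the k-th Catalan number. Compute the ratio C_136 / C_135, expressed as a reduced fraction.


Using C_k = (2k)! / (k! (k+1)!), the ratio C_{k+1}/C_k simplifies to
C_{k+1}/C_k = [(2k+2)! / ((k+1)! (k+2)!)] * [k! (k+1)! / (2k)!]
 = (2k+2)(2k+1) / ((k+1)(k+2)) = 2(2k+1) / (k+2).
For k = 135: 2(2*135 + 1) / (135 + 2) = 542/137 = 542/137.

542/137


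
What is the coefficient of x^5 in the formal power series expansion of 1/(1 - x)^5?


The expansion 1/(1 - x)^r = sum_{k>=0} C(k + r - 1, r - 1) x^k follows from the multiset / negative-binomial theorem (or from repeated differentiation of the geometric series).
For r = 5 and k = 5:
C(9, 4) = 362880 / (24 * 120) = 126.

126


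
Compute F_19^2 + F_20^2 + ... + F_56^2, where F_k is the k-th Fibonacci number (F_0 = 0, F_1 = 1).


There is a standard identity sum_{k=0}^{N} F_k^2 = F_N * F_{N+1} (proved inductively from the telescoping relation F_k^2 = F_k F_{k+1} - F_{k-1} F_k). Then
sum_{k=19}^{56} F_k^2 = F_56 F_57 - F_18 F_19.
Computing: F_56 = 225851433717, F_57 = 365435296162, F_18 = 2584, F_19 = 4181.
Sum = 225851433717 * 365435296162 - 2584 * 4181 = 82534085568984196690450.

82534085568984196690450


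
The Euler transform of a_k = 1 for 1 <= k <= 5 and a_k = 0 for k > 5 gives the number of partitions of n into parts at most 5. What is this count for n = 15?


Partitions of 15 into parts at most 5:
Using generating function (1-x)^(-1)(1-x^2)^(-1)...(1-x^5)^(-1),
the coefficient of x^15 = 84

84


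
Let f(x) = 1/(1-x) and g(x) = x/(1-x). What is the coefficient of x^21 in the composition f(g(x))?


First simplify the composition: f(g(x)) = 1/(1 - x/(1-x)) = (1-x)/((1-x) - x) = (1-x)/(1-2x).
Now extract the coefficient. Write (1-x)/(1-2x) = 1/(1-2x) - x/(1-2x).
The coefficient of x^n in 1/(1-2x) is 2^n, and in x/(1-2x) is 2^(n-1) (for n >= 1).
So the coefficient of x^21 is 2^21 - 2^20 = 2097152 - 1048576 = 1048576.

1048576


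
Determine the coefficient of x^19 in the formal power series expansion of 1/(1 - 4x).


The geometric series identity gives 1/(1 - c x) = sum_{k>=0} c^k x^k, so the coefficient of x^k is c^k.
Here c = 4 and k = 19.
Computing: 4^19 = 274877906944

274877906944


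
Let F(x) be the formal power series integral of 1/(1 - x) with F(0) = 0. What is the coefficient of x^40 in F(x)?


1/(1 - x) = sum_{k>=0} x^k. Integrating termwise and using F(0) = 0 gives
F(x) = sum_{k>=0} x^(k+1) / (k+1) = sum_{m>=1} x^m / m = -ln(1 - x).
So the coefficient of x^40 is 1/40 = 1/40.

1/40


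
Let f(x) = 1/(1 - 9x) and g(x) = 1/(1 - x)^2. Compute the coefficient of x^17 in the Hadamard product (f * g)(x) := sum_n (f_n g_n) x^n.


f has coefficients f_k = 9^k. For g = 1/(1 - x)^2 the coefficient is g_k = C(k + 1, 1) = k + 1. The Hadamard coefficient is (f * g)_k = 9^k * (k + 1).
For k = 17: 9^17 * 18 = 16677181699666569 * 18 = 300189270593998242.

300189270593998242


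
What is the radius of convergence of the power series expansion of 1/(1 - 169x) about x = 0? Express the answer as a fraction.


Expanding 1/(1 - 169x) = sum_{k>=0} 169^k x^k, the series converges when |169x| < 1, i.e., |x| < 1/169.
So the radius of convergence is 1/169 = 1/169.

1/169


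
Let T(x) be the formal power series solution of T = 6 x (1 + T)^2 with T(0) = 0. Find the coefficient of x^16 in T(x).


Apply the Lagrange inversion formula: if T = 6 x * phi(T) with phi(t) = (1 + t)^2, then [x^n] T = 6^n * (1/n) [t^(n-1)] phi(t)^n = 6^n * (1/n) [t^(n-1)] (1 + t)^(2n) = 6^n * (1/n) C(2n, n-1).
Using the identity C(2n, n-1) = C(2n, n) * n / (n+1), the unscaled factor equals C(2n, n) / (n+1) = C_n, the n-th Catalan number.
For n = 16: C_16 = C(32, 16) / 17 = 601080390/17 = 35357670.
With the 6^16 = 2821109907456 factor, the coefficient is 2821109907456 * 35357670 = 99747873141559787520.

99747873141559787520


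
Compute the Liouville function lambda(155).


The Liouville function is lambda(k) = (-1)^Omega(k), where Omega(k) counts the prime factors of k with multiplicity.
Factoring: 155 = 5 * 31, so Omega(155) = 2.
lambda(155) = (-1)^2 = 1.

1


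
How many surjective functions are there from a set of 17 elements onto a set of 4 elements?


By inclusion-exclusion on which target elements are missed, the number of surjections from an n-set onto a k-set is
surj(n, k) = sum_{j=0}^{k} (-1)^j C(k, j) (k - j)^n.
Equivalently surj(n, k) = k! * S(n, k), where S(n, k) is the Stirling number of the second kind.
For n = 17, k = 4:
S(17, 4) = 694337290, so
surj = 4! * 694337290 = 24 * 694337290 = 16664094960.

16664094960


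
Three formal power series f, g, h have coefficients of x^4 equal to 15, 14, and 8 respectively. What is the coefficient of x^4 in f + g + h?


Series addition is componentwise:
15 + 14 + 8
= 37

37


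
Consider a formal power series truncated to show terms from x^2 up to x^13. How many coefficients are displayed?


From x^2 to x^13 inclusive, the count is 13 - 2 + 1 = 12.

12


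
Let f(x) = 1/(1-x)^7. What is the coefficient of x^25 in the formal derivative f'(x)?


Differentiate: d/dx [ 1/(1-x)^r ] = r / (1-x)^(r+1).
Here r = 7, so f'(x) = 7 / (1-x)^8.
The expansion of 1/(1-x)^(r+1) has coefficient of x^n equal to C(n+r, r).
So the coefficient of x^25 in f'(x) is
7 * C(32, 7) = 7 * 3365856 = 23560992

23560992


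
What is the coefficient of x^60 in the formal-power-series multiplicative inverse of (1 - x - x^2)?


Let the inverse be f(x) = sum_{k>=0} a_k x^k. From f(x) * (1 - x - x^2) = 1 and matching coefficients:
 x^0: a_0 = 1.
 x^1: a_1 - a_0 = 0, so a_1 = 1.
 x^k (k >= 2): a_k - a_{k-1} - a_{k-2} = 0, i.e. a_k = a_{k-1} + a_{k-2}.
This is the Fibonacci-type recurrence shifted so that a_0 = a_1 = 1.
Iterating: a_0=1, a_1=1, a_2=2, a_3=3, a_4=5, a_5=8, a_6=13, a_7=21, a_8=34, a_9=55, ...
a_60 = 2504730781961.

2504730781961


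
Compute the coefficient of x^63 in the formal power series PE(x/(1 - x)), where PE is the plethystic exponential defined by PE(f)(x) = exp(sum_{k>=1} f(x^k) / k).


For f(x) = x/(1 - x) we have
sum_{k>=1} f(x^k) / k = sum_{k>=1} (1/k) * x^k / (1 - x^k) = sum_{k, m >= 1} x^(k m) / k,
which after exponentiating simplifies to
PE(x/(1 - x)) = prod_{k>=1} 1 / (1 - x^k).
This is the generating function for the partition function p(n), so the coefficient of x^63 is p(63).
Computing p(63) by dynamic programming over parts 1, 2, ..., 63: p(63) = 1505499.

1505499


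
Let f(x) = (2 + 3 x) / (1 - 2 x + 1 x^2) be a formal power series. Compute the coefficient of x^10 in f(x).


Write f(x) = sum_{k>=0} a_k x^k. Multiplying both sides by 1 - 2 x + 1 x^2 gives
(1 - 2 x + 1 x^2) sum_{k>=0} a_k x^k = 2 + 3 x.
Matching coefficients:
 x^0: a_0 = 2
 x^1: a_1 - 2 a_0 = 3  =>  a_1 = 2*2 + 3 = 7
 x^k (k >= 2): a_k = 2 a_{k-1} - 1 a_{k-2}.
Iterating: a_2 = 12, a_3 = 17, a_4 = 22, a_5 = 27, a_6 = 32, a_7 = 37, a_8 = 42, a_9 = 47, a_10 = 52.
So the coefficient of x^10 is 52.

52


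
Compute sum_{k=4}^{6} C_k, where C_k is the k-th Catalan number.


C_4 through C_6: 14, 42, 132
Sum = 14 + 42 + 132
= 188

188


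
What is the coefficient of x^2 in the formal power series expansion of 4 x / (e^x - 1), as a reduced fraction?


The exponential generating function for Bernoulli numbers is
x / (e^x - 1) = sum_{k>=0} B_k x^k / k!.
So the coefficient of x^2 in 4 x / (e^x - 1) is 4 B_2 / 2!.
Computing: B_2 = 1/6, 2! = 2, giving
4 * 1/6 / 2 = 1/3.

1/3


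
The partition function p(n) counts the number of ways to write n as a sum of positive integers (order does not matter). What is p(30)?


Using the generating function prod_{k>=1} 1/(1-x^k), we compute p(30).
By dynamic programming over parts 1 through 30:
p(30) = 5604

5604


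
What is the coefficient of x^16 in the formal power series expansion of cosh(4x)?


The Maclaurin series is cosh(t) = sum_{m>=0} t^(2m) / (2m)!, so substituting t = 4x, only even powers of x are nonzero, with coefficient of x^(2m) equal to 4^(2m) / (2m)!.
For x^16 the coefficient is 4^16/16! = 4294967296/20922789888000 = 131072/638512875.

131072/638512875


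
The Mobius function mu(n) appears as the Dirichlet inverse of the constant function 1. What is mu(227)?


227 = 227 (all distinct primes).
mu(227) = (-1)^1 = -1

-1


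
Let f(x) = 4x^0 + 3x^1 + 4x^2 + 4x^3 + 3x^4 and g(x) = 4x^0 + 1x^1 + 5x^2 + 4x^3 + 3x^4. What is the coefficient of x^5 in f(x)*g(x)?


Cauchy product at x^5:
3*3 + 4*4 + 4*5 + 3*1
= 48

48


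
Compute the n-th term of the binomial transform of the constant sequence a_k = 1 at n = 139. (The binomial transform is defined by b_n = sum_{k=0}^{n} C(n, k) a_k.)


With a_k = 1 for all k, b_n = sum_{k=0}^{n} C(n, k) = 2^n by the binomial theorem.
For n = 139: 2^139 = 696898287454081973172991196020261297061888.

696898287454081973172991196020261297061888


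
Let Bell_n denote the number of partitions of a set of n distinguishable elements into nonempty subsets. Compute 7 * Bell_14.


Bell_14 can be computed from the Bell triangle or from Dobinski's identity Bell_n = (1/e) * sum_{k>=0} k^n / k!.
Computing Bell_14 = 190899322.
Then 7 * 190899322 = 1336295254.

1336295254


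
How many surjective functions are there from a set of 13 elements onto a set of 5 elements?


By inclusion-exclusion on which target elements are missed, the number of surjections from an n-set onto a k-set is
surj(n, k) = sum_{j=0}^{k} (-1)^j C(k, j) (k - j)^n.
Equivalently surj(n, k) = k! * S(n, k), where S(n, k) is the Stirling number of the second kind.
For n = 13, k = 5:
S(13, 5) = 7508501, so
surj = 5! * 7508501 = 120 * 7508501 = 901020120.

901020120


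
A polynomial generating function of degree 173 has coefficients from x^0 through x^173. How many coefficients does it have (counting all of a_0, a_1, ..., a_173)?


A polynomial of degree 173 takes the form a_0 + a_1 x + ... + a_173 x^173.
The number of coefficients is 173 + 1 = 174.

174


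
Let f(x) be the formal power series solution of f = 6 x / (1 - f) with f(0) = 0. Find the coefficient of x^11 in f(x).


Apply Lagrange inversion: f = 6 x * phi(f) with phi(t) = 1/(1 - t), so
[x^n] f = 6^n * (1/n) [t^(n-1)] phi(t)^n = 6^n * (1/n) [t^(n-1)] (1 - t)^(-n) = 6^n * (1/n) C(2n - 2, n - 1) = 6^n * C_{n-1}.
For n = 11: C_10 = C(20, 10) / 11 = 184756/11 = 16796.
With the 6^11 = 362797056 factor, the coefficient is 362797056 * 16796 = 6093539352576.

6093539352576


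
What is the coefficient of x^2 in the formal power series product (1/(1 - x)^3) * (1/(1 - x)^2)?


Combine the factors: (1/(1 - x)^3) * (1/(1 - x)^2) = 1/(1 - x)^5.
Then use 1/(1 - x)^r = sum_{k>=0} C(k + r - 1, r - 1) x^k with r = 5 and k = 2:
C(6, 4) = 15.

15


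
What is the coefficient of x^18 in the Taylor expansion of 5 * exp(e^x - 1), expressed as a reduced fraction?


exp(e^x - 1) = sum_{k>=0} Bell_k x^k / k!, where Bell_k is the k-th Bell number.
So the coefficient of x^18 is 5 * Bell_18 / 18!.
Computing: Bell_18 = 682076806159 and 18! = 6402373705728000, giving
5 * 682076806159/6402373705728000 = 97439543737/182924963020800.

97439543737/182924963020800


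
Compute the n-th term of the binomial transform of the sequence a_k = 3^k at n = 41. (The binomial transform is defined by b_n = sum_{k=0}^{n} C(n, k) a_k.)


With a_k = 3^k, b_n = sum_{k=0}^{n} C(n, k) 3^k = (1 + 3)^n by the binomial theorem.
For n = 41: (1 + 3)^41 = 4^41 = 4835703278458516698824704.

4835703278458516698824704


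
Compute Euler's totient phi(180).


phi(n) counts integers in [1, n] coprime to n. Using the multiplicative formula phi(n) = n * prod_{p | n} (1 - 1/p):
180 = 2^2 * 3^2 * 5, so
phi(180) = 180 * (1 - 1/2) * (1 - 1/3) * (1 - 1/5) = 48.

48


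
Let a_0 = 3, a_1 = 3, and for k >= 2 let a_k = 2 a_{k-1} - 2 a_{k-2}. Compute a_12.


Iterating the recurrence forward:
a_0 = 3
a_1 = 3
a_2 = 2*3 - 2*3 = 0
a_3 = 2*0 - 2*3 = -6
a_4 = 2*-6 - 2*0 = -12
a_5 = 2*-12 - 2*-6 = -12
a_6 = 2*-12 - 2*-12 = 0
a_7 = 2*0 - 2*-12 = 24
a_8 = 2*24 - 2*0 = 48
a_9 = 2*48 - 2*24 = 48
a_10 = 2*48 - 2*48 = 0
a_11 = 2*0 - 2*48 = -96
a_12 = 2*-96 - 2*0 = -192
So a_12 = -192.

-192


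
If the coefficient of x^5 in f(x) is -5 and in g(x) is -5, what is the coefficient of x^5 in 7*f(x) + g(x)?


Scalar multiplication scales coefficients: 7 * -5 = -35.
Then add the g coefficient: -35 + -5
= -40

-40


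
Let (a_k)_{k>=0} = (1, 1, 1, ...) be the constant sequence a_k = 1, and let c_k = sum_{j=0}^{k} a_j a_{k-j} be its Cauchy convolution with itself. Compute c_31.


Since a_j = 1 for all j >= 0, the convolution sum becomes
c_k = sum_{j=0}^{k} 1 * 1 = 1 * (k + 1).
Equivalently, the generating function of (a_k) is 1/(1 - x) and its square is 1/(1 - x)^2 = sum_{k>=0} 1(k + 1) x^k.
For k = 31: 1 * 32 = 32.

32


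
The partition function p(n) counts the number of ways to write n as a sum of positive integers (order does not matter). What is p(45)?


Using the generating function prod_{k>=1} 1/(1-x^k), we compute p(45).
By dynamic programming over parts 1 through 45:
p(45) = 89134

89134


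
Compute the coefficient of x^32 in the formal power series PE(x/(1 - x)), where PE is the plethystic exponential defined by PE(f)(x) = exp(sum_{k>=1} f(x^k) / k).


For f(x) = x/(1 - x) we have
sum_{k>=1} f(x^k) / k = sum_{k>=1} (1/k) * x^k / (1 - x^k) = sum_{k, m >= 1} x^(k m) / k,
which after exponentiating simplifies to
PE(x/(1 - x)) = prod_{k>=1} 1 / (1 - x^k).
This is the generating function for the partition function p(n), so the coefficient of x^32 is p(32).
Computing p(32) by dynamic programming over parts 1, 2, ..., 32: p(32) = 8349.

8349


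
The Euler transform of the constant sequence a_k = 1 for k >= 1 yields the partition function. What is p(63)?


The Euler transform converts the sequence a_k = 1 into the number of integer partitions.
Using the recurrence or dynamic programming:
p(63) = 1505499

1505499


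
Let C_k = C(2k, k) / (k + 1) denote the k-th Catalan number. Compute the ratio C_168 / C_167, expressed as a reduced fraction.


Using C_k = (2k)! / (k! (k+1)!), the ratio C_{k+1}/C_k simplifies to
C_{k+1}/C_k = [(2k+2)! / ((k+1)! (k+2)!)] * [k! (k+1)! / (2k)!]
 = (2k+2)(2k+1) / ((k+1)(k+2)) = 2(2k+1) / (k+2).
For k = 167: 2(2*167 + 1) / (167 + 2) = 670/169 = 670/169.

670/169


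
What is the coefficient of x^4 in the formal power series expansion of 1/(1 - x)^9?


The negative binomial / multiset identity is
1/(1 - x)^r = sum_{k>=0} C(k + r - 1, r - 1) x^k.
Here r = 9 and k = 4, so the coefficient is
C(4 + 8, 8) = C(12, 8)
= 495

495


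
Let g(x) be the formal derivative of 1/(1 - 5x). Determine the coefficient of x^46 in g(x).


Differentiate termwise: d/dx sum_{k>=0} 5^k x^k = sum_{k>=1} k 5^k x^(k-1) = sum_{j>=0} (j+1) 5^(j+1) x^j.
Equivalently, d/dx [1/(1 - 5x)] = 5/(1 - 5x)^2.
For j = 46: 47 * 5^47 = 47 * 710542735760100185871124267578125 = 33395508580724708735942840576171875.

33395508580724708735942840576171875


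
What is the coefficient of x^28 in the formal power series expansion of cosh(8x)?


The Maclaurin series is cosh(t) = sum_{m>=0} t^(2m) / (2m)!, so substituting t = 8x, only even powers of x are nonzero, with coefficient of x^(2m) equal to 8^(2m) / (2m)!.
For x^28 the coefficient is 8^28/28! = 19342813113834066795298816/304888344611713860501504000000 = 576460752303423488/9086380738369043484375.

576460752303423488/9086380738369043484375


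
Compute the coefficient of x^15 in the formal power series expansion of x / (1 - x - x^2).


Let f(x) = sum_{k>=0} a_k x^k. Multiplying f(x) * (1 - x - x^2) = x and matching coefficients gives a_0 = 0, a_1 = 1, and a_k = a_{k-1} + a_{k-2} for k >= 2. These are the Fibonacci numbers F_k.
Iterating from F_0 = 0, F_1 = 1:
F_0=0, F_1=1, F_2=1, F_3=2, F_4=3, F_5=5, F_6=8, F_7=13, F_8=21, F_9=34, ...
F_15 = 610.

610


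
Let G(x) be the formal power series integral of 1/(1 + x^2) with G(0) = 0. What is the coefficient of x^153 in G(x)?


1/(1 + x^2) = sum_{j>=0} (-1)^j x^(2j). Integrating termwise with G(0) = 0:
G(x) = sum_{j>=0} (-1)^j x^(2j+1) / (2j+1) = arctan(x).
Only odd powers are nonzero. For x^153 write 153 = 2*76 + 1, giving
(-1)^76 / 153 = 1/153 = 1/153.

1/153


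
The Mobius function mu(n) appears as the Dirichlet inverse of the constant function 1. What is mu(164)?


164 has a squared prime factor, so mu(164) = 0.
Factorization reveals a repeated prime.

0


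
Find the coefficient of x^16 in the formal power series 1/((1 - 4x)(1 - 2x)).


By partial fractions or Cauchy convolution:
The coefficient equals sum_{k=0}^{16} 4^k * 2^(16-k).
= 8589869056

8589869056


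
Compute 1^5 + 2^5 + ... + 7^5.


This power sum has a closed form given by Faulhaber's formula
sum_{k=1}^{m} k^p = (1 / (p + 1)) * sum_{j=0}^{p} C(p + 1, j) B_j m^(p + 1 - j),
but for small m direct computation is fastest:
1 + 32 + 243 + 1024 + 3125 + 7776 + 16807 = 29008.

29008


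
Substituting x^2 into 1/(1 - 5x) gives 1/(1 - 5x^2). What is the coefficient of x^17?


Since 1/(1 - 5x^2) only has even powers of x,
the coefficient of x^17 (odd) is 0.

0


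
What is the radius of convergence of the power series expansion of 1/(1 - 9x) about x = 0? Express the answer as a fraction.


Expanding 1/(1 - 9x) = sum_{k>=0} 9^k x^k, the series converges when |9x| < 1, i.e., |x| < 1/9.
So the radius of convergence is 1/9 = 1/9.

1/9


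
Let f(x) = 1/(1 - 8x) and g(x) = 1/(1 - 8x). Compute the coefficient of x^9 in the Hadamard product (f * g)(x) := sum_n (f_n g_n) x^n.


f has coefficients f_k = 8^k and g has coefficients g_k = 8^k, so the Hadamard product has coefficient (f*g)_k = 8^k * 8^k = 64^k.
For k = 9: 64^9 = 18014398509481984.

18014398509481984


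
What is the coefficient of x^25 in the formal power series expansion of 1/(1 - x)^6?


The negative binomial / multiset identity is
1/(1 - x)^r = sum_{k>=0} C(k + r - 1, r - 1) x^k.
Here r = 6 and k = 25, so the coefficient is
C(25 + 5, 5) = C(30, 5)
= 142506

142506


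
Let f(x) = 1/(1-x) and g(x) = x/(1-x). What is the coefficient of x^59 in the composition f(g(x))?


First simplify the composition: f(g(x)) = 1/(1 - x/(1-x)) = (1-x)/((1-x) - x) = (1-x)/(1-2x).
Now extract the coefficient. Write (1-x)/(1-2x) = 1/(1-2x) - x/(1-2x).
The coefficient of x^n in 1/(1-2x) is 2^n, and in x/(1-2x) is 2^(n-1) (for n >= 1).
So the coefficient of x^59 is 2^59 - 2^58 = 576460752303423488 - 288230376151711744 = 288230376151711744.

288230376151711744


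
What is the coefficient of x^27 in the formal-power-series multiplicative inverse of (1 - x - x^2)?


Let the inverse be f(x) = sum_{k>=0} a_k x^k. From f(x) * (1 - x - x^2) = 1 and matching coefficients:
 x^0: a_0 = 1.
 x^1: a_1 - a_0 = 0, so a_1 = 1.
 x^k (k >= 2): a_k - a_{k-1} - a_{k-2} = 0, i.e. a_k = a_{k-1} + a_{k-2}.
This is the Fibonacci-type recurrence shifted so that a_0 = a_1 = 1.
Iterating: a_0=1, a_1=1, a_2=2, a_3=3, a_4=5, a_5=8, a_6=13, a_7=21, a_8=34, a_9=55, ...
a_27 = 317811.

317811


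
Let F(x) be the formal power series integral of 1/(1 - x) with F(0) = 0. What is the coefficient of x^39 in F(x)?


1/(1 - x) = sum_{k>=0} x^k. Integrating termwise and using F(0) = 0 gives
F(x) = sum_{k>=0} x^(k+1) / (k+1) = sum_{m>=1} x^m / m = -ln(1 - x).
So the coefficient of x^39 is 1/39 = 1/39.

1/39


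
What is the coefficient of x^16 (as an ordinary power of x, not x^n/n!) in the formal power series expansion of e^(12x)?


The exponential series is e^y = sum_{k>=0} y^k / k!. Substituting y = 12x gives
e^(12x) = sum_{k>=0} 12^k x^k / k!.
So the coefficient of x^n is a^n/n! with a = 12, n = 16:
12^16 / 16! = 184884258895036416/20922789888000 = 7739670528/875875

7739670528/875875


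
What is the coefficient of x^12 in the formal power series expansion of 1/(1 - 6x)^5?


The general identity 1/(1 - c x)^r = sum_{k>=0} c^k C(k + r - 1, r - 1) x^k follows by substituting y = c x into 1/(1 - y)^r = sum_{k>=0} C(k + r - 1, r - 1) y^k.
For c = 6, r = 5, k = 12:
6^12 * C(16, 4) = 2176782336 * 1820 = 3961743851520.

3961743851520


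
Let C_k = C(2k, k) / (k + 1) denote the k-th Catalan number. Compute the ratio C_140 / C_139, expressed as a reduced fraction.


Using C_k = (2k)! / (k! (k+1)!), the ratio C_{k+1}/C_k simplifies to
C_{k+1}/C_k = [(2k+2)! / ((k+1)! (k+2)!)] * [k! (k+1)! / (2k)!]
 = (2k+2)(2k+1) / ((k+1)(k+2)) = 2(2k+1) / (k+2).
For k = 139: 2(2*139 + 1) / (139 + 2) = 558/141 = 186/47.

186/47


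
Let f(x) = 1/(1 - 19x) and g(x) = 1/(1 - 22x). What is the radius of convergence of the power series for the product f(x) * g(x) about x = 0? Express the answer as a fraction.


The radius of 1/(1 - 19x) is 1/19 (nearest singularity at x = 1/19), and the radius of 1/(1 - 22x) is 1/22.
The product f(x)*g(x) = 1/((1 - 19x)(1 - 22x)) has singularities at both 1/19 and 1/22, so its radius of convergence is the distance to the nearest one:
min(1/19, 1/22) = 1/22.

1/22


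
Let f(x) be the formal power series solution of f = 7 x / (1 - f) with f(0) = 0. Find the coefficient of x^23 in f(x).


Apply Lagrange inversion: f = 7 x * phi(f) with phi(t) = 1/(1 - t), so
[x^n] f = 7^n * (1/n) [t^(n-1)] phi(t)^n = 7^n * (1/n) [t^(n-1)] (1 - t)^(-n) = 7^n * (1/n) C(2n - 2, n - 1) = 7^n * C_{n-1}.
For n = 23: C_22 = C(44, 22) / 23 = 2104098963720/23 = 91482563640.
With the 7^23 = 27368747340080916343 factor, the coefficient is 27368747340080916343 * 91482563640 = 2503763170286033152098013568520.

2503763170286033152098013568520


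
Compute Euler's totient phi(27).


phi(n) counts integers in [1, n] coprime to n. Using the multiplicative formula phi(n) = n * prod_{p | n} (1 - 1/p):
27 = 3^3, so
phi(27) = 27 * (1 - 1/3) = 18.

18


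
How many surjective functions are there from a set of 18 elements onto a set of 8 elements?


By inclusion-exclusion on which target elements are missed, the number of surjections from an n-set onto a k-set is
surj(n, k) = sum_{j=0}^{k} (-1)^j C(k, j) (k - j)^n.
Equivalently surj(n, k) = k! * S(n, k), where S(n, k) is the Stirling number of the second kind.
For n = 18, k = 8:
S(18, 8) = 189036065010, so
surj = 8! * 189036065010 = 40320 * 189036065010 = 7621934141203200.

7621934141203200


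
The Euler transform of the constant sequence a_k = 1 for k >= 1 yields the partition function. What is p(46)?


The Euler transform converts the sequence a_k = 1 into the number of integer partitions.
Using the recurrence or dynamic programming:
p(46) = 105558

105558


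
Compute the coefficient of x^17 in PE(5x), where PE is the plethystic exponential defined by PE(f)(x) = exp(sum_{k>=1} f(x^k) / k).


With f(x) = 5x, the exponent is sum_{k>=1} 5 x^k / k = 5 * (-ln(1 - x)). Exponentiating:
PE(5x) = exp(-5 ln(1 - x)) = 1/(1 - x)^5.
By the negative binomial expansion, [x^n] 1/(1 - x)^5 = C(n + 4, 4).
For n = 17: C(21, 4) = 5985.

5985


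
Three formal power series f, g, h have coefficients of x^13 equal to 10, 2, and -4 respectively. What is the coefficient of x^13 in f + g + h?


Series addition is componentwise:
10 + 2 + -4
= 8

8


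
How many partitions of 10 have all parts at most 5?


Using the generating function (1-x)^(-1)(1-x^2)^(-1)...(1-x^5)^(-1),
the coefficient of x^10 counts these restricted partitions.
Result = 30

30


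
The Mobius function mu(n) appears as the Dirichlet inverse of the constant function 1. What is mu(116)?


116 has a squared prime factor, so mu(116) = 0.
Factorization reveals a repeated prime.

0


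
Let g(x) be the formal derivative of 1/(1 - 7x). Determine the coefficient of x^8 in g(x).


Differentiate termwise: d/dx sum_{k>=0} 7^k x^k = sum_{k>=1} k 7^k x^(k-1) = sum_{j>=0} (j+1) 7^(j+1) x^j.
Equivalently, d/dx [1/(1 - 7x)] = 7/(1 - 7x)^2.
For j = 8: 9 * 7^9 = 9 * 40353607 = 363182463.

363182463


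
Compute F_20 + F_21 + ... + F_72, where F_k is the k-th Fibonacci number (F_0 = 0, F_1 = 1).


Use the identity sum_{k=0}^{N} F_k = F_{N+2} - 1 (which follows from F_{k+2} - F_{k+1} = F_k). Then
sum_{k=20}^{72} F_k = (F_{74} - 1) - (F_{21} - 1) = F_{74} - F_{21}.
Computing: F_{74} = 1304969544928657, F_{21} = 10946, so
Sum = 1304969544928657 - 10946 = 1304969544917711.

1304969544917711


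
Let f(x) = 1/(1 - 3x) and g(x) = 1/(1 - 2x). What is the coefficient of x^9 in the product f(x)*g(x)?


The coefficient of x^n in f*g is the Cauchy product: sum_{k=0}^{n} a^k * b^(n-k).
With a=3, b=2, n=9:
sum_{k=0}^{9} 3^k * 2^(9-k)
= 58025

58025


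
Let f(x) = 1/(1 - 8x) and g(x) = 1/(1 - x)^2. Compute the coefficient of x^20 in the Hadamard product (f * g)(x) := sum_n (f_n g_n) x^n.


f has coefficients f_k = 8^k. For g = 1/(1 - x)^2 the coefficient is g_k = C(k + 1, 1) = k + 1. The Hadamard coefficient is (f * g)_k = 8^k * (k + 1).
For k = 20: 8^20 * 21 = 1152921504606846976 * 21 = 24211351596743786496.

24211351596743786496


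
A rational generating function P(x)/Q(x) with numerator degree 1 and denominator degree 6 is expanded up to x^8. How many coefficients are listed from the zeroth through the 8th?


Expanding up to x^8 gives the coefficients for x^0, x^1, ..., x^8.
That is 8 + 1 = 9 coefficients in total.

9


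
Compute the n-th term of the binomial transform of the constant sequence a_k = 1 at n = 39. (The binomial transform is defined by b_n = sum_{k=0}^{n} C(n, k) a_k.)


With a_k = 1 for all k, b_n = sum_{k=0}^{n} C(n, k) = 2^n by the binomial theorem.
For n = 39: 2^39 = 549755813888.

549755813888


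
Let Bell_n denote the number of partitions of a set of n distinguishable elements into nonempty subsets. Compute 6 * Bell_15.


Bell_15 can be computed from the Bell triangle or from Dobinski's identity Bell_n = (1/e) * sum_{k>=0} k^n / k!.
Computing Bell_15 = 1382958545.
Then 6 * 1382958545 = 8297751270.

8297751270


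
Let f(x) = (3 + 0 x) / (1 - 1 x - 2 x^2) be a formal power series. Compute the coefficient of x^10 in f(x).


Write f(x) = sum_{k>=0} a_k x^k. Multiplying both sides by 1 - 1 x - 2 x^2 gives
(1 - 1 x - 2 x^2) sum_{k>=0} a_k x^k = 3 + 0 x.
Matching coefficients:
 x^0: a_0 = 3
 x^1: a_1 - 1 a_0 = 0  =>  a_1 = 1*3 + 0 = 3
 x^k (k >= 2): a_k = 1 a_{k-1} + 2 a_{k-2}.
Iterating: a_2 = 9, a_3 = 15, a_4 = 33, a_5 = 63, a_6 = 129, a_7 = 255, a_8 = 513, a_9 = 1023, a_10 = 2049.
So the coefficient of x^10 is 2049.

2049


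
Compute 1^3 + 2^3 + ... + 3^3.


This power sum has a closed form given by Faulhaber's formula
sum_{k=1}^{m} k^p = (1 / (p + 1)) * sum_{j=0}^{p} C(p + 1, j) B_j m^(p + 1 - j),
but for small m direct computation is fastest:
1 + 8 + 27 = 36.

36


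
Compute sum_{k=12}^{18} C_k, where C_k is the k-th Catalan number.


C_12 through C_18: 208012, 742900, 2674440, 9694845, 35357670, 129644790, 477638700
Sum = 208012 + 742900 + 2674440 + 9694845 + 35357670 + 129644790 + 477638700
= 655961357

655961357


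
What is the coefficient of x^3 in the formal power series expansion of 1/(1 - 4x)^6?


The general identity 1/(1 - c x)^r = sum_{k>=0} c^k C(k + r - 1, r - 1) x^k follows by substituting y = c x into 1/(1 - y)^r = sum_{k>=0} C(k + r - 1, r - 1) y^k.
For c = 4, r = 6, k = 3:
4^3 * C(8, 5) = 64 * 56 = 3584.

3584


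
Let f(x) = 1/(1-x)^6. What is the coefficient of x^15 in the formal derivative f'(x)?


Differentiate: d/dx [ 1/(1-x)^r ] = r / (1-x)^(r+1).
Here r = 6, so f'(x) = 6 / (1-x)^7.
The expansion of 1/(1-x)^(r+1) has coefficient of x^n equal to C(n+r, r).
So the coefficient of x^15 in f'(x) is
6 * C(21, 6) = 6 * 54264 = 325584

325584


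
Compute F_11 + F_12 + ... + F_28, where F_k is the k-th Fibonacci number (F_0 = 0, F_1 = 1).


Use the identity sum_{k=0}^{N} F_k = F_{N+2} - 1 (which follows from F_{k+2} - F_{k+1} = F_k). Then
sum_{k=11}^{28} F_k = (F_{30} - 1) - (F_{12} - 1) = F_{30} - F_{12}.
Computing: F_{30} = 832040, F_{12} = 144, so
Sum = 832040 - 144 = 831896.

831896


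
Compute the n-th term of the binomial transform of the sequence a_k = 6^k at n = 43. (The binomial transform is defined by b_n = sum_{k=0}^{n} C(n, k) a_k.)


With a_k = 6^k, b_n = sum_{k=0}^{n} C(n, k) 6^k = (1 + 6)^n by the binomial theorem.
For n = 43: (1 + 6)^43 = 7^43 = 2183814375991796599109312252753832343.

2183814375991796599109312252753832343


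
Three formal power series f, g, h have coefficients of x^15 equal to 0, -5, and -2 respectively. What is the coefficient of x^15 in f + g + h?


Series addition is componentwise:
0 + -5 + -2
= -7

-7


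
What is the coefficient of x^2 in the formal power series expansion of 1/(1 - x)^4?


The negative binomial / multiset identity is
1/(1 - x)^r = sum_{k>=0} C(k + r - 1, r - 1) x^k.
Here r = 4 and k = 2, so the coefficient is
C(2 + 3, 3) = C(5, 3)
= 10

10


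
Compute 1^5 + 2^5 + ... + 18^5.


This power sum has a closed form given by Faulhaber's formula
sum_{k=1}^{m} k^p = (1 / (p + 1)) * sum_{j=0}^{p} C(p + 1, j) B_j m^(p + 1 - j),
but for small m direct computation is fastest:
1 + 32 + 243 + 1024 + 3125 + 7776 + 16807 + 32768 + 59049 + 100000 + 161051 + 248832 + 371293 + 537824 + 759375 + 1048576 + 1419857 + 1889568 = 6657201.

6657201


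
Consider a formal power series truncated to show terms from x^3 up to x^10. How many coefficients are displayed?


From x^3 to x^10 inclusive, the count is 10 - 3 + 1 = 8.

8


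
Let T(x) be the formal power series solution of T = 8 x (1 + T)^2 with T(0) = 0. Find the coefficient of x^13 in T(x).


Apply the Lagrange inversion formula: if T = 8 x * phi(T) with phi(t) = (1 + t)^2, then [x^n] T = 8^n * (1/n) [t^(n-1)] phi(t)^n = 8^n * (1/n) [t^(n-1)] (1 + t)^(2n) = 8^n * (1/n) C(2n, n-1).
Using the identity C(2n, n-1) = C(2n, n) * n / (n+1), the unscaled factor equals C(2n, n) / (n+1) = C_n, the n-th Catalan number.
For n = 13: C_13 = C(26, 13) / 14 = 10400600/14 = 742900.
With the 8^13 = 549755813888 factor, the coefficient is 549755813888 * 742900 = 408413594137395200.

408413594137395200


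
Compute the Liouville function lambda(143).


The Liouville function is lambda(k) = (-1)^Omega(k), where Omega(k) counts the prime factors of k with multiplicity.
Factoring: 143 = 11 * 13, so Omega(143) = 2.
lambda(143) = (-1)^2 = 1.

1


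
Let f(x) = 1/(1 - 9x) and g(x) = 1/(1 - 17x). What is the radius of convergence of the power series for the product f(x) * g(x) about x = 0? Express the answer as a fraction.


The radius of 1/(1 - 9x) is 1/9 (nearest singularity at x = 1/9), and the radius of 1/(1 - 17x) is 1/17.
The product f(x)*g(x) = 1/((1 - 9x)(1 - 17x)) has singularities at both 1/9 and 1/17, so its radius of convergence is the distance to the nearest one:
min(1/9, 1/17) = 1/17.

1/17


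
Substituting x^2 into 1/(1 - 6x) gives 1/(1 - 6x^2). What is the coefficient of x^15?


Since 1/(1 - 6x^2) only has even powers of x,
the coefficient of x^15 (odd) is 0.

0


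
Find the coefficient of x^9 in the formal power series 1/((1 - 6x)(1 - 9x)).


By partial fractions or Cauchy convolution:
The coefficient equals sum_{k=0}^{9} 6^k * 9^(9-k).
= 1142106075

1142106075


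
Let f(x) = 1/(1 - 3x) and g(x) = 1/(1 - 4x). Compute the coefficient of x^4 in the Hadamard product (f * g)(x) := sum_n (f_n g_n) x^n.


f has coefficients f_k = 3^k and g has coefficients g_k = 4^k, so the Hadamard product has coefficient (f*g)_k = 3^k * 4^k = 12^k.
For k = 4: 12^4 = 20736.

20736


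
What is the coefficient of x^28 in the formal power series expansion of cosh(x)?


The Maclaurin series is cosh(t) = sum_{m>=0} t^(2m) / (2m)!, so substituting t = x, only even powers of x are nonzero, with coefficient of x^(2m) equal to 1 / (2m)!.
For x^28 the coefficient is 1/28! = 1/304888344611713860501504000000 = 1/304888344611713860501504000000.

1/304888344611713860501504000000


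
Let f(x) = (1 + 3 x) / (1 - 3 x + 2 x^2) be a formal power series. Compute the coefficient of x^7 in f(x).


Write f(x) = sum_{k>=0} a_k x^k. Multiplying both sides by 1 - 3 x + 2 x^2 gives
(1 - 3 x + 2 x^2) sum_{k>=0} a_k x^k = 1 + 3 x.
Matching coefficients:
 x^0: a_0 = 1
 x^1: a_1 - 3 a_0 = 3  =>  a_1 = 3*1 + 3 = 6
 x^k (k >= 2): a_k = 3 a_{k-1} - 2 a_{k-2}.
Iterating: a_2 = 16, a_3 = 36, a_4 = 76, a_5 = 156, a_6 = 316, a_7 = 636.
So the coefficient of x^7 is 636.

636


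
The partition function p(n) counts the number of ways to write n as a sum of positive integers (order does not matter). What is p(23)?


Using the generating function prod_{k>=1} 1/(1-x^k), we compute p(23).
By dynamic programming over parts 1 through 23:
p(23) = 1255

1255


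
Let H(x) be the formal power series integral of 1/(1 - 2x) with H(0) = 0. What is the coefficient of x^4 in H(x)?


1/(1 - 2x) = sum_{k>=0} 2^k x^k. Integrating termwise with H(0) = 0:
H(x) = sum_{k>=0} 2^k x^(k+1) / (k+1) = sum_{m>=1} 2^(m-1) x^m / m.
For m = 4: 2^3/4 = 8/4 = 2.

2


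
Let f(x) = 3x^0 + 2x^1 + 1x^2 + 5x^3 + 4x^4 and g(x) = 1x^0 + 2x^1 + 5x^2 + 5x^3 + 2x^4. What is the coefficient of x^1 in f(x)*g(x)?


Cauchy product at x^1:
3*2 + 2*1
= 8

8


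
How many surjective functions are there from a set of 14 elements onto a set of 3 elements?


By inclusion-exclusion on which target elements are missed, the number of surjections from an n-set onto a k-set is
surj(n, k) = sum_{j=0}^{k} (-1)^j C(k, j) (k - j)^n.
Equivalently surj(n, k) = k! * S(n, k), where S(n, k) is the Stirling number of the second kind.
For n = 14, k = 3:
S(14, 3) = 788970, so
surj = 3! * 788970 = 6 * 788970 = 4733820.

4733820


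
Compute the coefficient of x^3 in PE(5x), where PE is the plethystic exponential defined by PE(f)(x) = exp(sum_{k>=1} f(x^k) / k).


With f(x) = 5x, the exponent is sum_{k>=1} 5 x^k / k = 5 * (-ln(1 - x)). Exponentiating:
PE(5x) = exp(-5 ln(1 - x)) = 1/(1 - x)^5.
By the negative binomial expansion, [x^n] 1/(1 - x)^5 = C(n + 4, 4).
For n = 3: C(7, 4) = 35.

35


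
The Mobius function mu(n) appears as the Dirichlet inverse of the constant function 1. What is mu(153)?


153 has a squared prime factor, so mu(153) = 0.
Factorization reveals a repeated prime.

0


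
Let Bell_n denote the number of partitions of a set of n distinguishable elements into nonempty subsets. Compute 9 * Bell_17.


Bell_17 can be computed from the Bell triangle or from Dobinski's identity Bell_n = (1/e) * sum_{k>=0} k^n / k!.
Computing Bell_17 = 82864869804.
Then 9 * 82864869804 = 745783828236.

745783828236


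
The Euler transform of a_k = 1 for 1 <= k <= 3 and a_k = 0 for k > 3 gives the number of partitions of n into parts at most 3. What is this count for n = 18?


Partitions of 18 into parts at most 3:
Using generating function (1-x)^(-1)(1-x^2)^(-1)(1-x^3)^(-1),
the coefficient of x^18 = 37

37


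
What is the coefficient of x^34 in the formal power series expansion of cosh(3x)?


The Maclaurin series is cosh(t) = sum_{m>=0} t^(2m) / (2m)!, so substituting t = 3x, only even powers of x are nonzero, with coefficient of x^(2m) equal to 3^(2m) / (2m)!.
For x^34 the coefficient is 3^34/34! = 16677181699666569/295232799039604140847618609643520000000 = 1162261467/20575281381334769320591360000000.

1162261467/20575281381334769320591360000000


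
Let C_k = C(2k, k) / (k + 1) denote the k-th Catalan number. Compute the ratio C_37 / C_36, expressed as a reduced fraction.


Using C_k = (2k)! / (k! (k+1)!), the ratio C_{k+1}/C_k simplifies to
C_{k+1}/C_k = [(2k+2)! / ((k+1)! (k+2)!)] * [k! (k+1)! / (2k)!]
 = (2k+2)(2k+1) / ((k+1)(k+2)) = 2(2k+1) / (k+2).
For k = 36: 2(2*36 + 1) / (36 + 2) = 146/38 = 73/19.

73/19


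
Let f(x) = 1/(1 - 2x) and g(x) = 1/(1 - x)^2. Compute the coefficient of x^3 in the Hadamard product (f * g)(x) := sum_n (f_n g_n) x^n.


f has coefficients f_k = 2^k. For g = 1/(1 - x)^2 the coefficient is g_k = C(k + 1, 1) = k + 1. The Hadamard coefficient is (f * g)_k = 2^k * (k + 1).
For k = 3: 2^3 * 4 = 8 * 4 = 32.

32


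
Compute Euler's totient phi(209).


phi(n) counts integers in [1, n] coprime to n. Using the multiplicative formula phi(n) = n * prod_{p | n} (1 - 1/p):
209 = 11 * 19, so
phi(209) = 209 * (1 - 1/11) * (1 - 1/19) = 180.

180
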